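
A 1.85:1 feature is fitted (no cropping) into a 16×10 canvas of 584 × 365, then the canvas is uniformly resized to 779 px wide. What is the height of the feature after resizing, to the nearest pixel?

At 584×365 the feature is width-limited, so height = 584 / 1.850 ≈ 315.68 px.
Resizing to 779 px wide multiplies everything by 1.3339: 315.68 → 421.08 px.

421 px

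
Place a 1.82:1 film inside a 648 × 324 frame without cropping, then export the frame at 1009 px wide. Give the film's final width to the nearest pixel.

918 px

Fitted into 648×324, the film spans the height; its width is 324 × 1.820 ≈ 589.68 px.
The frame scales by 1009/648 = 1.5571; 589.68 × 1.5571 ≈ 918.19 px.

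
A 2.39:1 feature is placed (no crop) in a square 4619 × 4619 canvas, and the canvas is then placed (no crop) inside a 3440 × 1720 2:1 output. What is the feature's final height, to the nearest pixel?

First fit — 2.39:1 into 4619×4619 spans the width: 4619.00 × 1932.64.
The square canvas is height-limited in 3440×1720, giving 1720.00 × 1720.00; scale factor 0.3724.
So the feature's height is 1932.64 × 0.3724 ≈ 719.67.

720 px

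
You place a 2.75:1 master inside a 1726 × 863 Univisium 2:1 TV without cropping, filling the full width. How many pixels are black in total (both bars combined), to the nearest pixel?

406238 pixels

Content height = 1726 / 2.750 ≈ 627.6364 px.
863 − 627.6364 = 235.3636 px of bars.
Bar area = 235.3636 × 1726 ≈ 406238 px.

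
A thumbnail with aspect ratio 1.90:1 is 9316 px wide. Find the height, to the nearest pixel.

At 1.90:1, 9316 / 1.900 ≈ 4903.16.

4903 px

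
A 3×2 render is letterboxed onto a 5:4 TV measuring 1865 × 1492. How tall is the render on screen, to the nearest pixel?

Since 1.500 > 1.250, the render is width-limited.
The render is 1865 × 2/3 ≈ 1243.33 px tall.

1243 px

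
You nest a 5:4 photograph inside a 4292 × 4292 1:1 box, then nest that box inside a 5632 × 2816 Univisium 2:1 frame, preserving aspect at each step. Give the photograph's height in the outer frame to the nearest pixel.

2253 px

5:4 in 4292×4292: fills the width, so the photograph is 4292.00 × 3433.60.
Second fit — the 1:1 canvas into 5632×2816 spans the height: 2816.00 × 2816.00 (×0.6561 from 4292×4292).
Applying the same ×0.6561: 3433.60 → 2252.80.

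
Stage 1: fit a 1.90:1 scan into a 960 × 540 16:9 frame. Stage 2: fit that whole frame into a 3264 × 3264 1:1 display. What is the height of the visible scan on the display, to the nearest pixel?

First fit — 1.90:1 into 960×540 spans the width: 960.00 × 505.26.
Second fit — the 16:9 canvas into 3264×3264 spans the width: 3264.00 × 1836.00 (×3.4000 from 960×540).
So the scan's height is 505.26 × 3.4000 ≈ 1717.89.

1718 px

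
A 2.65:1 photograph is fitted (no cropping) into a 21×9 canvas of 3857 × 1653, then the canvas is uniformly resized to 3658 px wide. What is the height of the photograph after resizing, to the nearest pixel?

At 3857×1653 the photograph is width-limited, so height = 3857 / 2.650 ≈ 1455.47 px.
The frame scales by 3658/3857 = 0.9484; 1455.47 × 0.9484 ≈ 1380.38 px.

1380 px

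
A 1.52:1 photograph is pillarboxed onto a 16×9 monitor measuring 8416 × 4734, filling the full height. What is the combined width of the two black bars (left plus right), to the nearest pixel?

1220 px

The photograph is 4734 × 1.520 ≈ 7195.68 px wide.
Black = 8416 − 7195.68 = 1220.32 px.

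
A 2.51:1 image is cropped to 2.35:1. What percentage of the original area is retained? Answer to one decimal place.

93.6%

2.35:1 is narrower than 2.51:1, so the crop keeps the full height and trims the width.
Fraction kept = (2.350)/(2.510) ≈ 93.63%.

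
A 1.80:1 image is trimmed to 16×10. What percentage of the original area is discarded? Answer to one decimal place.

11.1%

The height stays; only width is cut (since 16×10 is narrower than 1.80:1).
Fraction kept = (1.600)/(1.800) ≈ 88.89%, so 11.11% is lost.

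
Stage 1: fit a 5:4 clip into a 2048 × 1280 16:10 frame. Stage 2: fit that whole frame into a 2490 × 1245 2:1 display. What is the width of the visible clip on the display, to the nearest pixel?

1556 px

First fit — 5:4 into 2048×1280 spans the height: 1600.00 × 1280.00.
Second fit — the 16:10 canvas into 2490×1245 spans the height: 1992.00 × 1245.00 (×0.9727 from 2048×1280).
Applying the same ×0.9727: 1600.00 → 1556.25.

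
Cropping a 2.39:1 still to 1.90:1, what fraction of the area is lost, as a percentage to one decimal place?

1.90:1 is narrower than 2.39:1, so the crop keeps the full height and trims the width.
Area ratio = (1.900)/(2.390) = 79.50%; the remaining 20.50% is cropped out.

20.5%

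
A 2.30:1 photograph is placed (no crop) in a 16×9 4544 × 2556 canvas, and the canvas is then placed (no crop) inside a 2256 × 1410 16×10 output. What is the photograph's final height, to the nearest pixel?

First fit — 2.30:1 into 4544×2556 spans the width: 4544.00 × 1975.65.
Second fit — the 16×9 canvas into 2256×1410 spans the width: 2256.00 × 1269.00 (×0.4965 from 4544×2556).
So the photograph's height is 1975.65 × 0.4965 ≈ 980.87.

981 px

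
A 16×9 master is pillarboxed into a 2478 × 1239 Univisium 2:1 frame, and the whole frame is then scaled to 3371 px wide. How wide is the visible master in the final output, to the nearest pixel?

At 2478×1239 the master is height-limited, so width = 1239 × 16/9 ≈ 2202.67 px.
Scaling 2478 → 3371 is ×1.3604, so the width becomes 2202.67 × 1.3604 ≈ 2996.44 px.

2996 px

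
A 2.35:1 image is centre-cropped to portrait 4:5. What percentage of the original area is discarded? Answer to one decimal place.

66.0%

The height stays; only width is cut (since portrait 4:5 is narrower than 2.35:1).
Fraction kept = (0.800)/(2.350) ≈ 34.04%, so 65.96% is lost.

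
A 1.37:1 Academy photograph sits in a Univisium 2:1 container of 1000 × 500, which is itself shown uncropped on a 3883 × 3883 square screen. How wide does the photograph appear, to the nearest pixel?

2660 px

First fit — 1.37:1 Academy into 1000×500 spans the height: 685.00 × 500.00.
Second fit — the Univisium 2:1 canvas into 3883×3883 spans the width: 3883.00 × 1941.50 (×3.8830 from 1000×500).
Applying the same ×3.8830: 685.00 → 2659.86.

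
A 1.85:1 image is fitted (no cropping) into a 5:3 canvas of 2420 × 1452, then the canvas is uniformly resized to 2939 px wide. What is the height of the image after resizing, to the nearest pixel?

Fitted into 2420×1452, the image spans the width; its height is 2420 / 1.850 ≈ 1308.11 px.
Scaling 2420 → 2939 is ×1.2145, so the height becomes 1308.11 × 1.2145 ≈ 1588.65 px.

1589 px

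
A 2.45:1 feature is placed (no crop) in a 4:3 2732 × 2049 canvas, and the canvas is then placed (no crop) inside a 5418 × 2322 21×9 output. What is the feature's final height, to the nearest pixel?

Inside the 2732×2049 canvas the feature is width-limited at 2732.00 × 1115.10.
4:3 in 5418×2322: fills the height, so the intermediate becomes 3096.00 × 2322.00 — a scale of ×1.1332.
So the feature's height is 1115.10 × 1.1332 ≈ 1263.67.

1264 px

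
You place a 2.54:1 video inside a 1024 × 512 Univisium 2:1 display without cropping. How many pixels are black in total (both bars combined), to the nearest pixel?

2.54:1 is wider than Univisium 2:1, so it spans the full width.
Content height = 1024 / 2.540 ≈ 403.1496 px.
Black = 512 − 403.1496 = 108.8504 px.
That's 108.8504 × 1024 ≈ 111463 black pixels.

111463 pixels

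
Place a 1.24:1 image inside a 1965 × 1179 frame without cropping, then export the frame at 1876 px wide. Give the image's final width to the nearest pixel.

Fitted into 1965×1179, the image spans the height; its width is 1179 × 1.240 ≈ 1461.96 px.
The frame scales by 1876/1965 = 0.9547; 1461.96 × 0.9547 ≈ 1395.74 px.

1396 px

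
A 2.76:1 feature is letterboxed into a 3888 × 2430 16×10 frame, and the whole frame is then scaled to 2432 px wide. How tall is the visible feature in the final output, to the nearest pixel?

881 px

At 3888×2430 the feature is width-limited, so height = 3888 / 2.760 ≈ 1408.70 px.
The frame scales by 2432/3888 = 0.6255; 1408.70 × 0.6255 ≈ 881.16 px.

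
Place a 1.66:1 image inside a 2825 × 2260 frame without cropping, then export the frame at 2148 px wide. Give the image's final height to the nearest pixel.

In the 2825×2260 frame the image fills the width: height = 2825 / 1.660 ≈ 1701.81 px.
Resizing to 2148 px wide multiplies everything by 0.7604: 1701.81 → 1293.98 px.

1294 px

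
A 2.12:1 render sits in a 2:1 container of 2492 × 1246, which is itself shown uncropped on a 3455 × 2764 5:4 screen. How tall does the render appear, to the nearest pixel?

First fit — 2.12:1 into 2492×1246 spans the width: 2492.00 × 1175.47.
The 2:1 canvas is width-limited in 3455×2764, giving 3455.00 × 1727.50; scale factor 1.3864.
So the render's height is 1175.47 × 1.3864 ≈ 1629.72.

1630 px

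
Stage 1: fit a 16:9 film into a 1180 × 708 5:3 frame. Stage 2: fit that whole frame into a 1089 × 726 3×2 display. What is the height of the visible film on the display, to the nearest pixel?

First fit — 16:9 into 1180×708 spans the width: 1180.00 × 663.75.
5:3 in 1089×726: fills the width, so the intermediate becomes 1089.00 × 653.40 — a scale of ×0.9229.
The film scales with it: height 663.75 × 0.9229 ≈ 612.56.

613 px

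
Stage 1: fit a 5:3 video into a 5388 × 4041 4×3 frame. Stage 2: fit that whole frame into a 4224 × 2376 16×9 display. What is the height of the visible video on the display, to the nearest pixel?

Inside the 5388×4041 canvas the video is width-limited at 5388.00 × 3232.80.
4×3 in 4224×2376: fills the height, so the intermediate becomes 3168.00 × 2376.00 — a scale of ×0.5880.
The video scales with it: height 3232.80 × 0.5880 ≈ 1900.80.

1901 px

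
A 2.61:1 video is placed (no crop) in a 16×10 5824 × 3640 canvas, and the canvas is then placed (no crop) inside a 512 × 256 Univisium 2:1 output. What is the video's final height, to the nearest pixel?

First fit — 2.61:1 into 5824×3640 spans the width: 5824.00 × 2231.42.
The 16×10 canvas is height-limited in 512×256, giving 409.60 × 256.00; scale factor 0.0703.
Applying the same ×0.0703: 2231.42 → 156.93.

157 px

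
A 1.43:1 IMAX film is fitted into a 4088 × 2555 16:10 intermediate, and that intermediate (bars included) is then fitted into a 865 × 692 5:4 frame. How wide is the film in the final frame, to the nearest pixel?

Inside the 4088×2555 canvas the film is height-limited at 3653.65 × 2555.00.
The 16:10 canvas is width-limited in 865×692, giving 865.00 × 540.62; scale factor 0.2116.
Applying the same ×0.2116: 3653.65 → 773.09.

773 px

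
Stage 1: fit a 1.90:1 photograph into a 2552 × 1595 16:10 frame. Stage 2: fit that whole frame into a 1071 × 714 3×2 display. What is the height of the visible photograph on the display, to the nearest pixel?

Inside the 2552×1595 canvas the photograph is width-limited at 2552.00 × 1343.16.
Second fit — the 16:10 canvas into 1071×714 spans the width: 1071.00 × 669.38 (×0.4197 from 2552×1595).
The photograph scales with it: height 1343.16 × 0.4197 ≈ 563.68.

564 px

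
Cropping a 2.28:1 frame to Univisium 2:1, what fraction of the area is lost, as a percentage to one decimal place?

Univisium 2:1 is narrower than 2.28:1, so the crop keeps the full height and trims the width.
Fraction kept = (2.000)/(2.280) ≈ 87.72%, so 12.28% is lost.

12.3%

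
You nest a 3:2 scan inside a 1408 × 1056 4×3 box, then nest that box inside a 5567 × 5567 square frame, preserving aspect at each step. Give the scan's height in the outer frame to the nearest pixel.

First fit — 3:2 into 1408×1056 spans the width: 1408.00 × 938.67.
Second fit — the 4×3 canvas into 5567×5567 spans the width: 5567.00 × 4175.25 (×3.9538 from 1408×1056).
The scan scales with it: height 938.67 × 3.9538 ≈ 3711.33.

3711 px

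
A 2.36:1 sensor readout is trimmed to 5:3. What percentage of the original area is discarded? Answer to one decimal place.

29.4%

Going from 2.36:1 to 5:3 means cutting width while keeping height.
(1.667)/(2.360) ≈ 0.706 of the area survives, leaving 29.38% discarded.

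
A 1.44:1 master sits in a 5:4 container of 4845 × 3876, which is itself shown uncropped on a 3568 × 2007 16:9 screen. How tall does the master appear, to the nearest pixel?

1742 px

Inside the 4845×3876 canvas the master is width-limited at 4845.00 × 3364.58.
Second fit — the 5:4 canvas into 3568×2007 spans the height: 2508.75 × 2007.00 (×0.5178 from 4845×3876).
So the master's height is 3364.58 × 0.5178 ≈ 1742.19.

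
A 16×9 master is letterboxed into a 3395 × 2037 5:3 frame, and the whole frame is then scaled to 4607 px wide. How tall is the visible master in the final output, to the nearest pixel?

2591 px

In the 3395×2037 frame the master fills the width: height = 3395 × 9/16 ≈ 1909.69 px.
Resizing to 4607 px wide multiplies everything by 1.3570: 1909.69 → 2591.44 px.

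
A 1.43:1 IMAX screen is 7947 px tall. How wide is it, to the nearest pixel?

11364 px

7947 × 1.430 = 11364.21.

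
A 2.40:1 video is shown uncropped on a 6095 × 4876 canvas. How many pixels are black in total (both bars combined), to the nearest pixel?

2.40:1 is wider than 5:4, so it spans the full width.
Content height = 6095 / 2.400 ≈ 2539.5833 px.
Black = 4876 − 2539.5833 = 2336.4167 px.
Bar area = 2336.4167 × 6095 ≈ 14240460 px.

14240460 pixels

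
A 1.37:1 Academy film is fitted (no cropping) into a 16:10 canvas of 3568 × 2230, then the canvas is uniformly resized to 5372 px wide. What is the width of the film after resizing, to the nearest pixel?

At 3568×2230 the film is height-limited, so width = 2230 × 1.370 ≈ 3055.10 px.
Scaling 3568 → 5372 is ×1.5056, so the width becomes 3055.10 × 1.5056 ≈ 4599.77 px.

4600 px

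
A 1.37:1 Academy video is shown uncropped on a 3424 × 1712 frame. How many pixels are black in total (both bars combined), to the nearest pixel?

1846495 pixels

Since 1.370 < 2.000, the video is height-limited.
Content width = 1712 × 1.370 ≈ 2345.4400 px.
Black = 3424 − 2345.4400 = 1078.5600 px.
Across the 1712-px span: 1078.5600 × 1712 ≈ 1846495 px.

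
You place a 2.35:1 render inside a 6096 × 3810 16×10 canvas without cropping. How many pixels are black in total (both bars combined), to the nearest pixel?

2.35:1 (2.350) > 16×10 (1.600), so the render fills the width.
The render is 6096 / 2.350 ≈ 2594.0426 px tall.
Leftover height: 3810 − 2594.0426 = 1215.9574 px.
Bar area = 1215.9574 × 6096 ≈ 7412477 px.

7412477 pixels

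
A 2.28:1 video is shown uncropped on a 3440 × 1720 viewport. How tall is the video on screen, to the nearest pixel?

1509 px

2.28:1 is wider than 2:1, so it spans the full width.
That makes the image 1508.77 px tall (3440 / 2.280).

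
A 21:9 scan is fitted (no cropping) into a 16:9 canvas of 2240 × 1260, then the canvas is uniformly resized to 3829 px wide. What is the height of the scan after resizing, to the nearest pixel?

In the 2240×1260 frame the scan fills the width: height = 2240 × 9/21 ≈ 960.00 px.
Scaling 2240 → 3829 is ×1.7094, so the height becomes 960.00 × 1.7094 ≈ 1641.00 px.

1641 px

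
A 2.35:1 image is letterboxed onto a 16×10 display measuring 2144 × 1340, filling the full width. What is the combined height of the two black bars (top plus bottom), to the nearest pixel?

The image is 2144 / 2.350 ≈ 912.34 px tall.
Leftover height: 1340 − 912.34 = 427.66 px.

428 px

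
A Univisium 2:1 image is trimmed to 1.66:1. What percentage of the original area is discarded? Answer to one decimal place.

1.66:1 is narrower than Univisium 2:1, so the crop keeps the full height and trims the width.
Fraction kept = (1.660)/(2.000) ≈ 83.00%, so 17.00% is lost.

17.0%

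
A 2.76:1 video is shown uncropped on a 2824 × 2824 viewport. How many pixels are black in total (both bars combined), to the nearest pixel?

5085492 pixels

2.76:1 is wider than square, so it spans the full width.
That makes the image 1023.1884 px tall (2824 / 2.760).
Leftover height: 2824 − 1023.1884 = 1800.8116 px.
Across the 2824-px span: 1800.8116 × 2824 ≈ 5085492 px.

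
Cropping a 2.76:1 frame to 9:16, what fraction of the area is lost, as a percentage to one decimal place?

The height stays; only width is cut (since 9:16 is narrower than 2.76:1).
Fraction kept = (0.562)/(2.760) ≈ 20.38%, so 79.62% is lost.

79.6%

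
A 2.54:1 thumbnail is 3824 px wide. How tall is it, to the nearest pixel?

3824 / 2.540 = 1505.51.

1506 px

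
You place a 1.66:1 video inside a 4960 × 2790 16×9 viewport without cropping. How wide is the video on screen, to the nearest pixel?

1.66:1 (1.660) < 16×9 (1.778), so the video fills the height.
That makes the image 4631.40 px wide (2790 × 1.660).

4631 px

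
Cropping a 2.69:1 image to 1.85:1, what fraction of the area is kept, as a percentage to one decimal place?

1.85:1 is narrower than 2.69:1, so the crop keeps the full height and trims the width.
Fraction kept = (1.850)/(2.690) ≈ 68.77%.

68.8%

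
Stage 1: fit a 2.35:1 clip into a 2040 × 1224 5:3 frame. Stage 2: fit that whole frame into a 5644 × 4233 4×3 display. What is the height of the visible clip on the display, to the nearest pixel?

Inside the 2040×1224 canvas the clip is width-limited at 2040.00 × 868.09.
The 5:3 canvas is width-limited in 5644×4233, giving 5644.00 × 3386.40; scale factor 2.7667.
So the clip's height is 868.09 × 2.7667 ≈ 2401.70.

2402 px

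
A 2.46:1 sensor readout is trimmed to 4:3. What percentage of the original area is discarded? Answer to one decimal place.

Going from 2.46:1 to 4:3 means cutting width while keeping height.
(1.333)/(2.460) ≈ 0.542 of the area survives, leaving 45.80% discarded.

45.8%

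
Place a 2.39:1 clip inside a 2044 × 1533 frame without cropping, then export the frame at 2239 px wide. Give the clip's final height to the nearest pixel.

937 px

Fitted into 2044×1533, the clip spans the width; its height is 2044 / 2.390 ≈ 855.23 px.
Scaling 2044 → 2239 is ×1.0954, so the height becomes 855.23 × 1.0954 ≈ 936.82 px.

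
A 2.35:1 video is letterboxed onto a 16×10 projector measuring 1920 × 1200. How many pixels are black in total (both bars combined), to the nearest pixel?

2.35:1 (2.350) > 16×10 (1.600), so the video fills the width.
Content height = 1920 / 2.350 ≈ 817.0213 px.
Black = 1200 − 817.0213 = 382.9787 px.
That's 382.9787 × 1920 ≈ 735319 black pixels.

735319 pixels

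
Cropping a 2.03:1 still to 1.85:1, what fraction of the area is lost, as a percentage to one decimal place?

1.85:1 is narrower than 2.03:1, so the crop keeps the full height and trims the width.
(1.850)/(2.030) ≈ 0.911 of the area survives, leaving 8.87% discarded.

8.9%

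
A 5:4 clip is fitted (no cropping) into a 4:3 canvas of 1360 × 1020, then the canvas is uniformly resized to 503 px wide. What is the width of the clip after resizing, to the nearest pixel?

472 px

In the 1360×1020 frame the clip fills the height: width = 1020 × 5/4 ≈ 1275.00 px.
The frame scales by 503/1360 = 0.3699; 1275.00 × 0.3699 ≈ 471.56 px.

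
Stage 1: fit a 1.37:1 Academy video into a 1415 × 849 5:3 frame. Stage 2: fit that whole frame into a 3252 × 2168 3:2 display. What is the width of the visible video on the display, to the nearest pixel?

First fit — 1.37:1 Academy into 1415×849 spans the height: 1163.13 × 849.00.
The 5:3 canvas is width-limited in 3252×2168, giving 3252.00 × 1951.20; scale factor 2.2982.
The video scales with it: width 1163.13 × 2.2982 ≈ 2673.14.

2673 px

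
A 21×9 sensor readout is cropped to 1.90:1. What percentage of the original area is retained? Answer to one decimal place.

81.4%

The height stays; only width is cut (since 1.90:1 is narrower than 21×9).
Fraction kept = (1.900)/(2.333) ≈ 81.43%.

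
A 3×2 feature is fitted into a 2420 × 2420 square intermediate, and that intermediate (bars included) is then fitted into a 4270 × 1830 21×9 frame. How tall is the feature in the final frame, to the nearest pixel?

First fit — 3×2 into 2420×2420 spans the width: 2420.00 × 1613.33.
The square canvas is height-limited in 4270×1830, giving 1830.00 × 1830.00; scale factor 0.7562.
Applying the same ×0.7562: 1613.33 → 1220.00.

1220 px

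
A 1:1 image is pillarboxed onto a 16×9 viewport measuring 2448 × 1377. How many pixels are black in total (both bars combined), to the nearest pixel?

1474767 pixels

Since 1.000 < 1.778, the image is height-limited.
The image is 1377 × 1/1 ≈ 1377.0000 px wide.
Black = 2448 − 1377.0000 = 1071.0000 px.
Across the 1377-px span: 1071.0000 × 1377 ≈ 1474767 px.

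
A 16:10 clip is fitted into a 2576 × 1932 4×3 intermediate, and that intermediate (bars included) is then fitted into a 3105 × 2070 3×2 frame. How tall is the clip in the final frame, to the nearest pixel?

1725 px

Inside the 2576×1932 canvas the clip is width-limited at 2576.00 × 1610.00.
4×3 in 3105×2070: fills the height, so the intermediate becomes 2760.00 × 2070.00 — a scale of ×1.0714.
Applying the same ×1.0714: 1610.00 → 1725.00.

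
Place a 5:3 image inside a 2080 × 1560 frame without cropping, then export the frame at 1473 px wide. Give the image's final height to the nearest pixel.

884 px

At 2080×1560 the image is width-limited, so height = 2080 × 3/5 ≈ 1248.00 px.
The frame scales by 1473/2080 = 0.7082; 1248.00 × 0.7082 ≈ 883.80 px.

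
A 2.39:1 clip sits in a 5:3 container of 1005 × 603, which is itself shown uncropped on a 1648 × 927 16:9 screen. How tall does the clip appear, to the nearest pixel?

646 px

First fit — 2.39:1 into 1005×603 spans the width: 1005.00 × 420.50.
5:3 in 1648×927: fills the height, so the intermediate becomes 1545.00 × 927.00 — a scale of ×1.5373.
The clip scales with it: height 420.50 × 1.5373 ≈ 646.44.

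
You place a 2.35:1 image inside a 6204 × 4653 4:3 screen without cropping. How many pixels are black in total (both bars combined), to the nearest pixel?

12488652 pixels

Since 2.350 > 1.333, the image is width-limited.
That makes the image 2640.0000 px tall (6204 / 2.350).
Black = 4653 − 2640.0000 = 2013.0000 px.
Bar area = 2013.0000 × 6204 ≈ 12488652 px.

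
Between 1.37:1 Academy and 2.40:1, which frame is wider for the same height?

2.40:1

1.37 and 2.4; 2.4 > 1.37.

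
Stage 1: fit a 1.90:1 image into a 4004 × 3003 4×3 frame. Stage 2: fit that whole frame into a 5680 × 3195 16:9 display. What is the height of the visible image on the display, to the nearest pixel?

2242 px

First fit — 1.90:1 into 4004×3003 spans the width: 4004.00 × 2107.37.
Second fit — the 4×3 canvas into 5680×3195 spans the height: 4260.00 × 3195.00 (×1.0639 from 4004×3003).
So the image's height is 2107.37 × 1.0639 ≈ 2242.11.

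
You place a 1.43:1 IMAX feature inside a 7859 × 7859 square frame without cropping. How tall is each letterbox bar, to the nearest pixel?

1182 px

1.43:1 IMAX (1.430) > square (1.000), so the feature fills the width.
Content height = 7859 / 1.430 ≈ 5495.80 px.
7859 − 5495.80 = 2363.20 px of bars (1181.60 each).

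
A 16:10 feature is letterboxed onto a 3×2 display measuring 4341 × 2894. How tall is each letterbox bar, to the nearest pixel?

90 px

16:10 is wider than 3×2, so it spans the full width.
That makes the image 2713.12 px tall (4341 × 10/16).
Leftover height: 2894 − 2713.12 = 180.88 px → 90.44 each side.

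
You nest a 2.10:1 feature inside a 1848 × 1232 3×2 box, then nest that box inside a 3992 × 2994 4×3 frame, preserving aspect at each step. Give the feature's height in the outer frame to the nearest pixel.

1901 px

2.10:1 in 1848×1232: fills the width, so the feature is 1848.00 × 880.00.
The 3×2 canvas is width-limited in 3992×2994, giving 3992.00 × 2661.33; scale factor 2.1602.
Applying the same ×2.1602: 880.00 → 1900.95.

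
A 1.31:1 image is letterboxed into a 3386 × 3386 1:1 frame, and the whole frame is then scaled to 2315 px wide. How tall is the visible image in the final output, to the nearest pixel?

1767 px

Fitted into 3386×3386, the image spans the width; its height is 3386 / 1.310 ≈ 2584.73 px.
Resizing to 2315 px wide multiplies everything by 0.6837: 2584.73 → 1767.18 px.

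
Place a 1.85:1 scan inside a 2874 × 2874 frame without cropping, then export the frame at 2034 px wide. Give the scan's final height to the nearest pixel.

1099 px

At 2874×2874 the scan is width-limited, so height = 2874 / 1.850 ≈ 1553.51 px.
The frame scales by 2034/2874 = 0.7077; 1553.51 × 0.7077 ≈ 1099.46 px.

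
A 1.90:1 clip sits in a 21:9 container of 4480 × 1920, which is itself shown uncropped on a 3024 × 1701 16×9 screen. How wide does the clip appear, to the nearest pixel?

2462 px

1.90:1 in 4480×1920: fills the height, so the clip is 3648.00 × 1920.00.
Second fit — the 21:9 canvas into 3024×1701 spans the width: 3024.00 × 1296.00 (×0.6750 from 4480×1920).
So the clip's width is 3648.00 × 0.6750 ≈ 2462.40.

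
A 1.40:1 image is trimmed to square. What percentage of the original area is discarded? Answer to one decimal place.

28.6%

Going from 1.40:1 to square means cutting width while keeping height.
Fraction kept = (1.000)/(1.400) ≈ 71.43%, so 28.57% is lost.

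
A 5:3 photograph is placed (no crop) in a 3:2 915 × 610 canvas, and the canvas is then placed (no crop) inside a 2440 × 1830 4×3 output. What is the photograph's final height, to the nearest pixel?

1464 px

First fit — 5:3 into 915×610 spans the width: 915.00 × 549.00.
Second fit — the 3:2 canvas into 2440×1830 spans the width: 2440.00 × 1626.67 (×2.6667 from 915×610).
So the photograph's height is 549.00 × 2.6667 ≈ 1464.00.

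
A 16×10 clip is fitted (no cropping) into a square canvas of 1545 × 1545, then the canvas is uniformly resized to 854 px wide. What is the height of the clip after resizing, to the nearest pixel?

534 px

At 1545×1545 the clip is width-limited, so height = 1545 × 10/16 ≈ 965.62 px.
The frame scales by 854/1545 = 0.5528; 965.62 × 0.5528 ≈ 533.75 px.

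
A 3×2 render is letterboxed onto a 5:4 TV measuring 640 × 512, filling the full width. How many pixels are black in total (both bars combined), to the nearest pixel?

54613 pixels

Content height = 640 × 2/3 ≈ 426.6667 px.
Leftover height: 512 − 426.6667 = 85.3333 px.
That's 85.3333 × 640 ≈ 54613 black pixels.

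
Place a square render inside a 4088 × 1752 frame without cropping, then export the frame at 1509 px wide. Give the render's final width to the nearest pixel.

At 4088×1752 the render is height-limited, so width = 1752 × 1/1 ≈ 1752.00 px.
The frame scales by 1509/4088 = 0.3691; 1752.00 × 0.3691 ≈ 646.71 px.

647 px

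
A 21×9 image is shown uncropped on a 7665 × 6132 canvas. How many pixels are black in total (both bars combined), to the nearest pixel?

21822255 pixels

21×9 is wider than 5:4, so it spans the full width.
The image is 7665 × 9/21 ≈ 3285.0000 px tall.
Black = 6132 − 3285.0000 = 2847.0000 px.
Across the 7665-px span: 2847.0000 × 7665 ≈ 21822255 px.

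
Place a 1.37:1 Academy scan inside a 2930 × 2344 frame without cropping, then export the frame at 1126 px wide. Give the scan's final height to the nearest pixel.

At 2930×2344 the scan is width-limited, so height = 2930 / 1.370 ≈ 2138.69 px.
The frame scales by 1126/2930 = 0.3843; 2138.69 × 0.3843 ≈ 821.90 px.

822 px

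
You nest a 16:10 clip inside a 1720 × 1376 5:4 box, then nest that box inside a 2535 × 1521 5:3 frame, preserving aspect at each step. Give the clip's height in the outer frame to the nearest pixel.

1188 px

Inside the 1720×1376 canvas the clip is width-limited at 1720.00 × 1075.00.
Second fit — the 5:4 canvas into 2535×1521 spans the height: 1901.25 × 1521.00 (×1.1054 from 1720×1376).
So the clip's height is 1075.00 × 1.1054 ≈ 1188.28.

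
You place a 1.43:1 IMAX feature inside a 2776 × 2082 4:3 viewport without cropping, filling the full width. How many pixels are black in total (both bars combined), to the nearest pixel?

Content height = 2776 / 1.430 ≈ 1941.2587 px.
Black = 2082 − 1941.2587 = 140.7413 px.
Across the 2776-px span: 140.7413 × 2776 ≈ 390698 px.

390698 pixels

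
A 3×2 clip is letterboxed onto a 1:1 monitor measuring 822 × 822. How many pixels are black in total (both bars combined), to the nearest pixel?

225228 pixels

Since 1.500 > 1.000, the clip is width-limited.
That makes the image 548.0000 px tall (822 × 2/3).
822 − 548.0000 = 274.0000 px of bars.
Across the 822-px span: 274.0000 × 822 ≈ 225228 px.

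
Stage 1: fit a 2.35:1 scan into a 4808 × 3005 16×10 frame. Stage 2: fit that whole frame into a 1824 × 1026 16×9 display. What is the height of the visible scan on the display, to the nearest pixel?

699 px

Inside the 4808×3005 canvas the scan is width-limited at 4808.00 × 2045.96.
The 16×10 canvas is height-limited in 1824×1026, giving 1641.60 × 1026.00; scale factor 0.3414.
The scan scales with it: height 2045.96 × 0.3414 ≈ 698.55.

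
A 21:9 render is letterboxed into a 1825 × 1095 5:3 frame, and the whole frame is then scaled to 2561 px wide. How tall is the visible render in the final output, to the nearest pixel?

1098 px

In the 1825×1095 frame the render fills the width: height = 1825 × 9/21 ≈ 782.14 px.
The frame scales by 2561/1825 = 1.4033; 782.14 × 1.4033 ≈ 1097.57 px.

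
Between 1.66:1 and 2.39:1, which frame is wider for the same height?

2.39:1

1.66 and 2.39; 2.39 > 1.66.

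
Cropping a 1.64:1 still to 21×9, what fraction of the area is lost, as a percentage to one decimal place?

29.7%

21×9 is wider than 1.64:1, so the crop keeps the full width and trims the height.
(1.640)/(2.333) ≈ 0.703 of the area survives, leaving 29.71% discarded.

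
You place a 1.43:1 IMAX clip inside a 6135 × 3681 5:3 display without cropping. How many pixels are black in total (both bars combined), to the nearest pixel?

3206777 pixels

Since 1.430 < 1.667, the clip is height-limited.
That makes the image 5263.8300 px wide (3681 × 1.430).
Black = 6135 − 5263.8300 = 871.1700 px.
Bar area = 871.1700 × 3681 ≈ 3206777 px.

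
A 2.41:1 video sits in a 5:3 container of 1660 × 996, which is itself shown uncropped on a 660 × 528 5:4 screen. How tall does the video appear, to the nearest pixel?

Inside the 1660×996 canvas the video is width-limited at 1660.00 × 688.80.
Second fit — the 5:3 canvas into 660×528 spans the width: 660.00 × 396.00 (×0.3976 from 1660×996).
So the video's height is 688.80 × 0.3976 ≈ 273.86.

274 px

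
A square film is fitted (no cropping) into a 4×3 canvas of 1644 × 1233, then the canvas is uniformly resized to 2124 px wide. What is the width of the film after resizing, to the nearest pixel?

In the 1644×1233 frame the film fills the height: width = 1233 × 1/1 ≈ 1233.00 px.
Resizing to 2124 px wide multiplies everything by 1.2920: 1233.00 → 1593.00 px.

1593 px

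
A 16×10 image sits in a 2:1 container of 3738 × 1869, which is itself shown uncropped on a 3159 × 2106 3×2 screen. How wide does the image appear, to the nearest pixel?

16×10 in 3738×1869: fills the height, so the image is 2990.40 × 1869.00.
2:1 in 3159×2106: fills the width, so the intermediate becomes 3159.00 × 1579.50 — a scale of ×0.8451.
Applying the same ×0.8451: 2990.40 → 2527.20.

2527 px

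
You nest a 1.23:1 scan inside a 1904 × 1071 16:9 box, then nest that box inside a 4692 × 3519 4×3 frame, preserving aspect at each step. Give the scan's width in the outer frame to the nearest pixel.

Inside the 1904×1071 canvas the scan is height-limited at 1317.33 × 1071.00.
Second fit — the 16:9 canvas into 4692×3519 spans the width: 4692.00 × 2639.25 (×2.4643 from 1904×1071).
So the scan's width is 1317.33 × 2.4643 ≈ 3246.28.

3246 px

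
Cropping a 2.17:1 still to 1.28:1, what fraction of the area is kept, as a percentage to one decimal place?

59.0%

1.28:1 is narrower than 2.17:1, so the crop keeps the full height and trims the width.
Fraction kept = (1.280)/(2.170) ≈ 58.99%.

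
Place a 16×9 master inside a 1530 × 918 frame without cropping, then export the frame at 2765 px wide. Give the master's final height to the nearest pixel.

Fitted into 1530×918, the master spans the width; its height is 1530 × 9/16 ≈ 860.62 px.
Scaling 1530 → 2765 is ×1.8072, so the height becomes 860.62 × 1.8072 ≈ 1555.31 px.

1555 px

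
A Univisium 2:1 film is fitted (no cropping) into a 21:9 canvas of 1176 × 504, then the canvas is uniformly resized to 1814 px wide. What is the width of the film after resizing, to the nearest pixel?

1555 px

In the 1176×504 frame the film fills the height: width = 504 × 2/1 ≈ 1008.00 px.
Scaling 1176 → 1814 is ×1.5425, so the width becomes 1008.00 × 1.5425 ≈ 1554.86 px.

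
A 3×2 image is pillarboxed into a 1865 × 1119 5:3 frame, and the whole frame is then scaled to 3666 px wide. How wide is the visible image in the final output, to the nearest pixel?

Fitted into 1865×1119, the image spans the height; its width is 1119 × 3/2 ≈ 1678.50 px.
Scaling 1865 → 3666 is ×1.9657, so the width becomes 1678.50 × 1.9657 ≈ 3299.40 px.

3299 px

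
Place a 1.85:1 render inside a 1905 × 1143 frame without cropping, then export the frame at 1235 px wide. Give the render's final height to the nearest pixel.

668 px

Fitted into 1905×1143, the render spans the width; its height is 1905 / 1.850 ≈ 1029.73 px.
Resizing to 1235 px wide multiplies everything by 0.6483: 1029.73 → 667.57 px.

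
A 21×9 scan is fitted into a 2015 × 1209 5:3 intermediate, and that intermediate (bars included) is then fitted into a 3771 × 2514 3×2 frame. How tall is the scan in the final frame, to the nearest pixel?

1616 px

First fit — 21×9 into 2015×1209 spans the width: 2015.00 × 863.57.
Second fit — the 5:3 canvas into 3771×2514 spans the width: 3771.00 × 2262.60 (×1.8715 from 2015×1209).
So the scan's height is 863.57 × 1.8715 ≈ 1616.14.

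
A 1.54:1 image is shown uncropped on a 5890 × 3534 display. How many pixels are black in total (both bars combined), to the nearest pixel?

1581960 pixels

1.54:1 is narrower than 5:3, so it spans the full height.
That makes the image 5442.3600 px wide (3534 × 1.540).
Leftover width: 5890 − 5442.3600 = 447.6400 px.
That's 447.6400 × 3534 ≈ 1581960 black pixels.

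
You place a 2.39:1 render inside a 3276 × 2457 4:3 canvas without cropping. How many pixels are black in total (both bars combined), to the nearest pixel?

2.39:1 is wider than 4:3, so it spans the full width.
The render is 3276 / 2.390 ≈ 1370.7113 px tall.
Leftover height: 2457 − 1370.7113 = 1086.2887 px.
That's 1086.2887 × 3276 ≈ 3558682 black pixels.

3558682 pixels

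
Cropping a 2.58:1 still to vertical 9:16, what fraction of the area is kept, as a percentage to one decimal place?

Going from 2.58:1 to vertical 9:16 means cutting width while keeping height.
(0.562)/(2.580) ≈ 0.218 of the area survives.

21.8%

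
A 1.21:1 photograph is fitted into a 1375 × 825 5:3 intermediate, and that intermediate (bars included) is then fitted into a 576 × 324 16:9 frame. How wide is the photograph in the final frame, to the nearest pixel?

Inside the 1375×825 canvas the photograph is height-limited at 998.25 × 825.00.
Second fit — the 5:3 canvas into 576×324 spans the height: 540.00 × 324.00 (×0.3927 from 1375×825).
Applying the same ×0.3927: 998.25 → 392.04.

392 px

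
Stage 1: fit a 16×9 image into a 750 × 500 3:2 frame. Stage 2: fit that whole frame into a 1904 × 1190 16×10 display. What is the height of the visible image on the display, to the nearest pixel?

First fit — 16×9 into 750×500 spans the width: 750.00 × 421.88.
The 3:2 canvas is height-limited in 1904×1190, giving 1785.00 × 1190.00; scale factor 2.3800.
So the image's height is 421.88 × 2.3800 ≈ 1004.06.

1004 px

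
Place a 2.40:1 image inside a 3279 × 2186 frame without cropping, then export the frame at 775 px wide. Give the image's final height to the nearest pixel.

323 px

At 3279×2186 the image is width-limited, so height = 3279 / 2.400 ≈ 1366.25 px.
Resizing to 775 px wide multiplies everything by 0.2364: 1366.25 → 322.92 px.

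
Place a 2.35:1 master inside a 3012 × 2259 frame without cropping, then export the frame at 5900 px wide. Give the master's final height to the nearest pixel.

Fitted into 3012×2259, the master spans the width; its height is 3012 / 2.350 ≈ 1281.70 px.
Resizing to 5900 px wide multiplies everything by 1.9588: 1281.70 → 2510.64 px.

2511 px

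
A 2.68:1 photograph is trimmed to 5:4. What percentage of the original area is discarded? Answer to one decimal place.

53.4%

Going from 2.68:1 to 5:4 means cutting width while keeping height.
(1.250)/(2.680) ≈ 0.466 of the area survives, leaving 53.36% discarded.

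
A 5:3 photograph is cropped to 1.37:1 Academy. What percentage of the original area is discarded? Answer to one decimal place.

Going from 5:3 to 1.37:1 Academy means cutting width while keeping height.
(1.370)/(1.667) ≈ 0.822 of the area survives, leaving 17.80% discarded.

17.8%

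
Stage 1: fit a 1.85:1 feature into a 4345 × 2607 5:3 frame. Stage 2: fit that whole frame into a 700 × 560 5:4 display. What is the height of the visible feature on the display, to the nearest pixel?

378 px

1.85:1 in 4345×2607: fills the width, so the feature is 4345.00 × 2348.65.
Second fit — the 5:3 canvas into 700×560 spans the width: 700.00 × 420.00 (×0.1611 from 4345×2607).
Applying the same ×0.1611: 2348.65 → 378.38.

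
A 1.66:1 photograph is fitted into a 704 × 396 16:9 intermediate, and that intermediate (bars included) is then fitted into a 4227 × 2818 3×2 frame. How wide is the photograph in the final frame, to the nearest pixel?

First fit — 1.66:1 into 704×396 spans the height: 657.36 × 396.00.
Second fit — the 16:9 canvas into 4227×2818 spans the width: 4227.00 × 2377.69 (×6.0043 from 704×396).
The photograph scales with it: width 657.36 × 6.0043 ≈ 3946.96.

3947 px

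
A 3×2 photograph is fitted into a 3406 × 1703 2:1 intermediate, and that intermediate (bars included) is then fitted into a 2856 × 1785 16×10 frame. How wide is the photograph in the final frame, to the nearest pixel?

2142 px

Inside the 3406×1703 canvas the photograph is height-limited at 2554.50 × 1703.00.
The 2:1 canvas is width-limited in 2856×1785, giving 2856.00 × 1428.00; scale factor 0.8385.
Applying the same ×0.8385: 2554.50 → 2142.00.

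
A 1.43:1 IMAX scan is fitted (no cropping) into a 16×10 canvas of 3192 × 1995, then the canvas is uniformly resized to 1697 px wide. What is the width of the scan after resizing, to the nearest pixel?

1517 px

At 3192×1995 the scan is height-limited, so width = 1995 × 1.430 ≈ 2852.85 px.
The frame scales by 1697/3192 = 0.5316; 2852.85 × 0.5316 ≈ 1516.69 px.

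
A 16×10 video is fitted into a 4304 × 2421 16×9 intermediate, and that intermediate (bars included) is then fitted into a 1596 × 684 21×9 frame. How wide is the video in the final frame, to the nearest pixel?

First fit — 16×10 into 4304×2421 spans the height: 3873.60 × 2421.00.
16×9 in 1596×684: fills the height, so the intermediate becomes 1216.00 × 684.00 — a scale of ×0.2825.
Applying the same ×0.2825: 3873.60 → 1094.40.

1094 px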